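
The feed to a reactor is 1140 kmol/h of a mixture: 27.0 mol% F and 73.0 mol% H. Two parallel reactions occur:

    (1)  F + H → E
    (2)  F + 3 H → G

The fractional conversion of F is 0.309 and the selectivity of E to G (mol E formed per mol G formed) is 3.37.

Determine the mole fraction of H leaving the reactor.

Conversion of F: F consumed = 0.309 × 307.8 = 95.11 kmol/h = 1ξ₁ + 1ξ₂.
Selectivity: 1ξ₁ / (1ξ₂) = 3.37 → ξ₁ = 3.37 ξ₂.
Substitute: (1·3.37 + 1) ξ₂ = 95.11 → ξ₂ = 21.76 kmol/h, ξ₁ = 73.35 kmol/h.
Outlet amounts (n = n₀ + Σ ν·ξ):
  F: 307.8 − 1(73.35) − 1(21.76) = 212.7
  H: 832.2 − 1(73.35) − 3(21.76) = 693.6
  E: 0 + 1(73.35) = 73.35
  G: 0 + 1(21.76) = 21.76
Total out = 1001 kmol/h; y_H = 693.6 / 1001 = 0.6926.

0.693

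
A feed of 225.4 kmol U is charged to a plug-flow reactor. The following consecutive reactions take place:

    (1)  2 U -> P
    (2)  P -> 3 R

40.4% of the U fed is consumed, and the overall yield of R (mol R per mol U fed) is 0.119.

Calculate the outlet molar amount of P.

36.6 kmol

Conversion of U: U consumed = 2ξ₁ = 0.404 × 225.4 → ξ₁ = 45.53 kmol.
Yield of R: 3ξ₂ / 225.4 = 0.119 → ξ₂ = 8.941 kmol.
Outlet amounts (n = n₀ + Σ ν·ξ):
  U: 225.4 − 2(45.53) = 134.3
  P: 0 + 1(45.53) − 1(8.941) = 36.59
  R: 0 + 3(8.941) = 26.82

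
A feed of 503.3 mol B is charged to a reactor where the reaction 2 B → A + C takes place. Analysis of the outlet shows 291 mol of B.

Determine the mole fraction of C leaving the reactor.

0.211

For B: n = n₀ − 2ξ → 291 = 503.3 − 2ξ, giving ξ = 106.2 mol.
Outlet amounts (n = n₀ + ν ξ):
  B: 503.3 − 2(106.2) = 291
  A: 0 + 1(106.2) = 106.2
  C: 0 + 1(106.2) = 106.2
Total out = 503.3 mol; y_C = 106.2 / 503.3 = 0.2109.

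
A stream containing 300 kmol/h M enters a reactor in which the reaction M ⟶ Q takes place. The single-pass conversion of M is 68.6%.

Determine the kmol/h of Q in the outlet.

206 kmol/h

M reacted = 0.686 × 300 = 205.8 kmol/h; ν_M = −1, so ξ = 205.8/1 = 205.8 kmol/h.
Outlet amounts (n = n₀ + ν ξ):
  M: 300 − 1(205.8) = 94.2
  Q: 0 + 1(205.8) = 205.8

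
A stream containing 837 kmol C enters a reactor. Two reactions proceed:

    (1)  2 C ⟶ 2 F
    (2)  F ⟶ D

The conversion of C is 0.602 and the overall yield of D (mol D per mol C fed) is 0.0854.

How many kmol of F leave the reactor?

432 kmol

Conversion of C: C consumed = 2ξ₁ = 0.602 × 837 → ξ₁ = 251.9 kmol.
Yield of D: 1ξ₂ / 837 = 0.0854 → ξ₂ = 71.48 kmol.
Outlet amounts (n = n₀ + Σ ν·ξ):
  C: 837 − 2(251.9) = 333.1
  F: 0 + 2(251.9) − 1(71.48) = 432.4
  D: 0 + 1(71.48) = 71.48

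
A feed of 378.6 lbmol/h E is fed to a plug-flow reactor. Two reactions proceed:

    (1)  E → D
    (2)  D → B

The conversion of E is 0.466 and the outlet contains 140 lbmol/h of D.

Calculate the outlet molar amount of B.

Conversion of E: E consumed = 1ξ₁ = 0.466 × 378.6 → ξ₁ = 176.4 lbmol/h.
D balance: n_D = 0 + 1ξ₁ − 1ξ₂ = 140 → ξ₂ = (1·176.4 − 140)/1 = 36.43 lbmol/h.
Outlet amounts (n = n₀ + Σ ν·ξ):
  E: 378.6 − 1(176.4) = 202.2
  D: 0 + 1(176.4) − 1(36.43) = 140
  B: 0 + 1(36.43) = 36.43

36.4 lbmol/h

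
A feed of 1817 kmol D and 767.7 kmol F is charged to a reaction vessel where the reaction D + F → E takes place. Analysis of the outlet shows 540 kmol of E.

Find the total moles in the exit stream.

2040 kmol

For E: n = n₀ + 1ξ → 540 = 0 + 1ξ, giving ξ = 540 kmol.
Outlet amounts (n = n₀ + ν ξ):
  D: 1817 − 1(540) = 1277
  F: 767.7 − 1(540) = 227.7
  E: 0 + 1(540) = 540
Total out = 1277 + 227.7 + 540 = 2045 kmol.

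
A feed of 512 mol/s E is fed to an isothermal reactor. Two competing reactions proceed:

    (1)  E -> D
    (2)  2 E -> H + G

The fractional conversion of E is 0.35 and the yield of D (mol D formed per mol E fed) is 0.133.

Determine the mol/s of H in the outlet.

55.6 mol/s

Yield of D: 1ξ₁ / 512 = 0.133 → ξ₁ = 68.1 mol/s.
Conversion of E: 1ξ₁ + 2ξ₂ = 0.35 × 512 = 179.2 → ξ₂ = 55.55 mol/s.
Outlet amounts (n = n₀ + Σ ν·ξ):
  E: 512 − 1(68.1) − 2(55.55) = 332.8
  D: 0 + 1(68.1) = 68.1
  H: 0 + 1(55.55) = 55.55
  G: 0 + 1(55.55) = 55.55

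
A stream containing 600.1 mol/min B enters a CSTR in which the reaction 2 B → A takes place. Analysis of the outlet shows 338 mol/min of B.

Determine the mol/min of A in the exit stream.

131 mol/min

For B: n = n₀ − 2ξ → 338 = 600.1 − 2ξ, giving ξ = 131.1 mol/min.
Outlet amounts (n = n₀ + ν ξ):
  B: 600.1 − 2(131.1) = 338
  A: 0 + 1(131.1) = 131.1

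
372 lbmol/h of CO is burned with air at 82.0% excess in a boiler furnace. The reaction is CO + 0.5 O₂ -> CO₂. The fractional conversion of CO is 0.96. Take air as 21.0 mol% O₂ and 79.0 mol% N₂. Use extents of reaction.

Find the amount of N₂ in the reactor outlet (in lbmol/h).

Stoichiometric O₂ = 0.5 × 372 = 186 lbmol/h; O₂ fed = 186 × 1.820 = 338.5 lbmol/h.
N₂ fed = 338.5 × 79/21 = 1273 lbmol/h.
Fuel reacted = 0.96 × 372 → ξ = 357.1 lbmol/h.
Outlet (n = n₀ + ν ξ):
  CO: 372 − 1(357.1) = 14.88
  O₂: 338.5 − 0.5(357.1) = 160
  N₂: 1273 (inert)
  CO₂: 0 + 1(357.1) = 357.1

1270 lbmol/h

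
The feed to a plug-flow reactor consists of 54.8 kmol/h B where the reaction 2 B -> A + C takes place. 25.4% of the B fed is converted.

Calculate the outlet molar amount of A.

6.96 kmol/h

B reacted = 0.254 × 54.8 = 13.92 kmol/h; ν_B = −2, so ξ = 13.92/2 = 6.96 kmol/h.
Outlet amounts (n = n₀ + ν ξ):
  B: 54.8 − 2(6.96) = 40.88
  A: 0 + 1(6.96) = 6.96
  C: 0 + 1(6.96) = 6.96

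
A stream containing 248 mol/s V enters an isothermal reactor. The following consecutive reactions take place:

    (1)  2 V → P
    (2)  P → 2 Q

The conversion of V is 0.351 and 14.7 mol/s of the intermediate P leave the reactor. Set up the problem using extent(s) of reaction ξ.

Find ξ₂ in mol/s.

Conversion of V: V consumed = 2ξ₁ = 0.351 × 248 → ξ₁ = 43.52 mol/s.
P balance: n_P = 0 + 1ξ₁ − 1ξ₂ = 14.7 → ξ₂ = (1·43.52 − 14.7)/1 = 28.82 mol/s.
Outlet amounts (n = n₀ + Σ ν·ξ):
  V: 248 − 2(43.52) = 161
  P: 0 + 1(43.52) − 1(28.82) = 14.7
  Q: 0 + 2(28.82) = 57.65

ξ₂ = 28.8 mol/s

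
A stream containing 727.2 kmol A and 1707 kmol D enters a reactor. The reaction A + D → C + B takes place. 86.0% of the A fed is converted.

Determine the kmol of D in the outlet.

A reacted = 0.86 × 727.2 = 625.4 kmol; ν_A = −1, so ξ = 625.4/1 = 625.4 kmol.
Outlet amounts (n = n₀ + ν ξ):
  A: 727.2 − 1(625.4) = 101.8
  D: 1707 − 1(625.4) = 1082
  C: 0 + 1(625.4) = 625.4
  B: 0 + 1(625.4) = 625.4

1080 kmol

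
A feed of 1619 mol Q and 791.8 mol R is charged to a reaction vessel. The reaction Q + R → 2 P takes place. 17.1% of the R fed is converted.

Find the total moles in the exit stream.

R reacted = 0.171 × 791.8 = 135.4 mol; ν_R = −1, so ξ = 135.4/1 = 135.4 mol.
Outlet amounts (n = n₀ + ν ξ):
  Q: 1619 − 1(135.4) = 1484
  R: 791.8 − 1(135.4) = 656.4
  P: 0 + 2(135.4) = 270.8
Total out = 1484 + 656.4 + 270.8 = 2411 mol.

2410 mol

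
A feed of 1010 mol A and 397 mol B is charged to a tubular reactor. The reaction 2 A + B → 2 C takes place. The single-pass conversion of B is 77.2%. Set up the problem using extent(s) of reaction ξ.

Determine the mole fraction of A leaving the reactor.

B reacted = 0.772 × 397 = 306.5 mol; ν_B = −1, so ξ = 306.5/1 = 306.5 mol.
Outlet amounts (n = n₀ + ν ξ):
  A: 1010 − 2(306.5) = 397
  B: 397 − 1(306.5) = 90.52
  C: 0 + 2(306.5) = 613
Total out = 1101 mol; y_A = 397 / 1101 = 0.3608.

0.361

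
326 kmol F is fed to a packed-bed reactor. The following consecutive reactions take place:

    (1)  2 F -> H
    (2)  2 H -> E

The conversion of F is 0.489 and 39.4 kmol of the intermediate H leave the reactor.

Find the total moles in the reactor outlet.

226 kmol

Conversion of F: F consumed = 2ξ₁ = 0.489 × 326 → ξ₁ = 79.71 kmol.
H balance: n_H = 0 + 1ξ₁ − 2ξ₂ = 39.4 → ξ₂ = (1·79.71 − 39.4)/2 = 20.15 kmol.
Outlet amounts (n = n₀ + Σ ν·ξ):
  F: 326 − 2(79.71) = 166.6
  H: 0 + 1(79.71) − 2(20.15) = 39.4
  E: 0 + 1(20.15) = 20.15
Total out = 166.6 + 39.4 + 20.15 = 226.1 kmol.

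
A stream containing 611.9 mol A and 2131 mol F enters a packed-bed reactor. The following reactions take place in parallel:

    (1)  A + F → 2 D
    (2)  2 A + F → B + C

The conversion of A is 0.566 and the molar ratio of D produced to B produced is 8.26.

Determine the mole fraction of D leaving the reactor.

Conversion of A: A consumed = 0.566 × 611.9 = 346.3 mol = 1ξ₁ + 2ξ₂.
Selectivity: 2ξ₁ / (1ξ₂) = 8.26 → ξ₁ = 4.13 ξ₂.
Substitute: (1·4.13 + 2) ξ₂ = 346.3 → ξ₂ = 56.5 mol, ξ₁ = 233.3 mol.
Outlet amounts (n = n₀ + Σ ν·ξ):
  A: 611.9 − 1(233.3) − 2(56.5) = 265.6
  F: 2131 − 1(233.3) − 1(56.5) = 1841
  D: 0 + 2(233.3) = 466.7
  B: 0 + 1(56.5) = 56.5
  C: 0 + 1(56.5) = 56.5
Total out = 2686 mol; y_D = 466.7 / 2686 = 0.1737.

0.174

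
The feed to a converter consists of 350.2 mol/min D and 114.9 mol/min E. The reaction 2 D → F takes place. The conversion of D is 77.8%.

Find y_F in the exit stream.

0.414

D reacted = 0.778 × 350.2 = 272.5 mol/min; ν_D = −2, so ξ = 272.5/2 = 136.2 mol/min.
Outlet amounts (n = n₀ + ν ξ):
  D: 350.2 − 2(136.2) = 77.74
  F: 0 + 1(136.2) = 136.2
  E: 114.9 (inert)
Total out = 328.9 mol/min; y_F = 136.2 / 328.9 = 0.4142.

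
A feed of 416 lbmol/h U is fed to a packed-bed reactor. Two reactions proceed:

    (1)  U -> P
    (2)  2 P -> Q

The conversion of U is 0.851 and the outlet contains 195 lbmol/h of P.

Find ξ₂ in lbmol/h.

Conversion of U: U consumed = 1ξ₁ = 0.851 × 416 → ξ₁ = 354 lbmol/h.
P balance: n_P = 0 + 1ξ₁ − 2ξ₂ = 195 → ξ₂ = (1·354 − 195)/2 = 79.51 lbmol/h.
Outlet amounts (n = n₀ + Σ ν·ξ):
  U: 416 − 1(354) = 61.98
  P: 0 + 1(354) − 2(79.51) = 195
  Q: 0 + 1(79.51) = 79.51

ξ₂ = 79.5 lbmol/h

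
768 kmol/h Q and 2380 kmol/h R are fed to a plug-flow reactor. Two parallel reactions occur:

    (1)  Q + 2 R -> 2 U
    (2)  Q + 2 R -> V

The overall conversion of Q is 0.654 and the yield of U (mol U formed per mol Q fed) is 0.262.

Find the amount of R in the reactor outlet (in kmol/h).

Yield of U: 2ξ₁ / 768 = 0.262 → ξ₁ = 100.6 kmol/h.
Conversion of Q: 1ξ₁ + 1ξ₂ = 0.654 × 768 = 502.3 → ξ₂ = 401.7 kmol/h.
Outlet amounts (n = n₀ + Σ ν·ξ):
  Q: 768 − 1(100.6) − 1(401.7) = 265.7
  R: 2380 − 2(100.6) − 2(401.7) = 1375
  U: 0 + 2(100.6) = 201.2
  V: 0 + 1(401.7) = 401.7

1380 kmol/h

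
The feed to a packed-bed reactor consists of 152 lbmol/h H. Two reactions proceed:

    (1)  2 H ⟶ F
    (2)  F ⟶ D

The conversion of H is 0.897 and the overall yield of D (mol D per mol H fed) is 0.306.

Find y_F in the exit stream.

0.258

Conversion of H: H consumed = 2ξ₁ = 0.897 × 152 → ξ₁ = 68.17 lbmol/h.
Yield of D: 1ξ₂ / 152 = 0.306 → ξ₂ = 46.51 lbmol/h.
Outlet amounts (n = n₀ + Σ ν·ξ):
  H: 152 − 2(68.17) = 15.66
  F: 0 + 1(68.17) − 1(46.51) = 21.66
  D: 0 + 1(46.51) = 46.51
Total out = 83.83 lbmol/h; y_F = 21.66 / 83.83 = 0.2584.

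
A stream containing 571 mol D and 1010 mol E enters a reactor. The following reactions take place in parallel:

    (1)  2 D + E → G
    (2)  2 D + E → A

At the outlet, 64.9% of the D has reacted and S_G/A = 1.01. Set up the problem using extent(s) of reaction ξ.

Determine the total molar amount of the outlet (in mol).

1210 mol

Conversion of D: D consumed = 0.649 × 571 = 370.6 mol = 2ξ₁ + 2ξ₂.
Selectivity: 1ξ₁ / (1ξ₂) = 1.01 → ξ₁ = 1.01 ξ₂.
Substitute: (2·1.01 + 2) ξ₂ = 370.6 → ξ₂ = 92.18 mol, ξ₁ = 93.11 mol.
Outlet amounts (n = n₀ + Σ ν·ξ):
  D: 571 − 2(93.11) − 2(92.18) = 200.4
  E: 1010 − 1(93.11) − 1(92.18) = 824.7
  G: 0 + 1(93.11) = 93.11
  A: 0 + 1(92.18) = 92.18
Total out = 200.4 + 824.7 + 93.11 + 92.18 = 1210 mol.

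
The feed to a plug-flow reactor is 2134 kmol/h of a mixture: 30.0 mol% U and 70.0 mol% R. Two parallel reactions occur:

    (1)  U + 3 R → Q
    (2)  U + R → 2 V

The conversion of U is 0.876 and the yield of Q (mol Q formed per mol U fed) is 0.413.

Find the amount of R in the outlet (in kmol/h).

Yield of Q: 1ξ₁ / 640.2 = 0.413 → ξ₁ = 264.4 kmol/h.
Conversion of U: 1ξ₁ + 1ξ₂ = 0.876 × 640.2 = 560.8 → ξ₂ = 296.4 kmol/h.
Outlet amounts (n = n₀ + Σ ν·ξ):
  U: 640.2 − 1(264.4) − 1(296.4) = 79.38
  R: 1494 − 3(264.4) − 1(296.4) = 404.2
  Q: 0 + 1(264.4) = 264.4
  V: 0 + 2(296.4) = 592.8

404 kmol/h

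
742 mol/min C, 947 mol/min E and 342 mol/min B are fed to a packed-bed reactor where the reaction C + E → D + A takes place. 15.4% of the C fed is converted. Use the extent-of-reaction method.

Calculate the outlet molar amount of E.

833 mol/min

C reacted = 0.154 × 742 = 114.3 mol/min; ν_C = −1, so ξ = 114.3/1 = 114.3 mol/min.
Outlet amounts (n = n₀ + ν ξ):
  C: 742 − 1(114.3) = 627.7
  E: 947 − 1(114.3) = 832.7
  D: 0 + 1(114.3) = 114.3
  A: 0 + 1(114.3) = 114.3
  B: 342 (inert)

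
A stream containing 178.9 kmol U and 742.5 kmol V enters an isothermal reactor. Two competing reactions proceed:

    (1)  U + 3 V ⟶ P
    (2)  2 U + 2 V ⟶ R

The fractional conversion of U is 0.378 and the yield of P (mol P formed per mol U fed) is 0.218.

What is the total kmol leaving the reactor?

761 kmol

Yield of P: 1ξ₁ / 178.9 = 0.218 → ξ₁ = 39 kmol.
Conversion of U: 1ξ₁ + 2ξ₂ = 0.378 × 178.9 = 67.62 → ξ₂ = 14.31 kmol.
Outlet amounts (n = n₀ + Σ ν·ξ):
  U: 178.9 − 1(39) − 2(14.31) = 111.3
  V: 742.5 − 3(39) − 2(14.31) = 596.9
  P: 0 + 1(39) = 39
  R: 0 + 1(14.31) = 14.31
Total out = 111.3 + 596.9 + 39 + 14.31 = 761.5 kmol.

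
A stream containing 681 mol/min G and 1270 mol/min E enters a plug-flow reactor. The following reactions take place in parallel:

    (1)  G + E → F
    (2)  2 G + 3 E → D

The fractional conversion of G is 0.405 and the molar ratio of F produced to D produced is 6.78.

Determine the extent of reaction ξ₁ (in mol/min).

ξ₁ = 213 mol/min

Conversion of G: G consumed = 0.405 × 681 = 275.8 mol/min = 1ξ₁ + 2ξ₂.
Selectivity: 1ξ₁ / (1ξ₂) = 6.78 → ξ₁ = 6.78 ξ₂.
Substitute: (1·6.78 + 2) ξ₂ = 275.8 → ξ₂ = 31.41 mol/min, ξ₁ = 213 mol/min.
Outlet amounts (n = n₀ + Σ ν·ξ):
  G: 681 − 1(213) − 2(31.41) = 405.2
  E: 1270 − 1(213) − 3(31.41) = 962.8
  F: 0 + 1(213) = 213
  D: 0 + 1(31.41) = 31.41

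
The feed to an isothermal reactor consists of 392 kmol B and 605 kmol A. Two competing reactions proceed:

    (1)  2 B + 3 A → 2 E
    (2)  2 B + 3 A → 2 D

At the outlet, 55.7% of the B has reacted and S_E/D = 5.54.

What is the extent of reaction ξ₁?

Conversion of B: B consumed = 0.557 × 392 = 218.3 kmol = 2ξ₁ + 2ξ₂.
Selectivity: 2ξ₁ / (2ξ₂) = 5.54 → ξ₁ = 5.54 ξ₂.
Substitute: (2·5.54 + 2) ξ₂ = 218.3 → ξ₂ = 16.69 kmol, ξ₁ = 92.48 kmol.
Outlet amounts (n = n₀ + Σ ν·ξ):
  B: 392 − 2(92.48) − 2(16.69) = 173.7
  A: 605 − 3(92.48) − 3(16.69) = 277.5
  E: 0 + 2(92.48) = 185
  D: 0 + 2(16.69) = 33.39

ξ₁ = 92.5 kmol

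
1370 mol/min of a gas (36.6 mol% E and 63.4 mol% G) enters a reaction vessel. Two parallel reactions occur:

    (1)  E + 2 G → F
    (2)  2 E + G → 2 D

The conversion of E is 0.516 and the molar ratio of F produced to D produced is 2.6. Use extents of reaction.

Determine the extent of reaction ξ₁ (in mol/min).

Conversion of E: E consumed = 0.516 × 501.4 = 258.7 mol/min = 1ξ₁ + 2ξ₂.
Selectivity: 1ξ₁ / (2ξ₂) = 2.6 → ξ₁ = 5.2 ξ₂.
Substitute: (1·5.2 + 2) ξ₂ = 258.7 → ξ₂ = 35.94 mol/min, ξ₁ = 186.9 mol/min.
Outlet amounts (n = n₀ + Σ ν·ξ):
  E: 501.4 − 1(186.9) − 2(35.94) = 242.7
  G: 868.6 − 2(186.9) − 1(35.94) = 458.9
  F: 0 + 1(186.9) = 186.9
  D: 0 + 2(35.94) = 71.87

ξ₁ = 187 mol/min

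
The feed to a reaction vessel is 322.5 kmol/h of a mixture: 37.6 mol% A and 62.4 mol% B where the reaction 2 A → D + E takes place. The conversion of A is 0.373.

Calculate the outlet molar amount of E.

22.6 kmol/h

A reacted = 0.373 × 121.3 = 45.23 kmol/h; ν_A = −2, so ξ = 45.23/2 = 22.61 kmol/h.
Outlet amounts (n = n₀ + ν ξ):
  A: 121.3 − 2(22.61) = 76.03
  D: 0 + 1(22.61) = 22.61
  E: 0 + 1(22.61) = 22.61
  B: 201.2 (inert)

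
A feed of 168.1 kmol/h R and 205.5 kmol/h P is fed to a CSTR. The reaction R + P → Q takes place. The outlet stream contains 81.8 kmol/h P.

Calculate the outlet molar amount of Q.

For P: n = n₀ − 1ξ → 81.8 = 205.5 − 1ξ, giving ξ = 123.7 kmol/h.
Outlet amounts (n = n₀ + ν ξ):
  R: 168.1 − 1(123.7) = 44.4
  P: 205.5 − 1(123.7) = 81.8
  Q: 0 + 1(123.7) = 123.7

124 kmol/h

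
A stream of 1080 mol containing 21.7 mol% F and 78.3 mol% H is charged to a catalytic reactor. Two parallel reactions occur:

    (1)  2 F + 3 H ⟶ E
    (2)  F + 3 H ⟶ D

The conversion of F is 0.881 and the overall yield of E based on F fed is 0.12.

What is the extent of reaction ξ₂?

ξ₂ = 150 mol

Yield of E: 1ξ₁ / 234.4 = 0.12 → ξ₁ = 28.12 mol.
Conversion of F: 2ξ₁ + 1ξ₂ = 0.881 × 234.4 = 206.5 → ξ₂ = 150.2 mol.
Outlet amounts (n = n₀ + Σ ν·ξ):
  F: 234.4 − 2(28.12) − 1(150.2) = 27.89
  H: 845.6 − 3(28.12) − 3(150.2) = 310.6
  E: 0 + 1(28.12) = 28.12
  D: 0 + 1(150.2) = 150.2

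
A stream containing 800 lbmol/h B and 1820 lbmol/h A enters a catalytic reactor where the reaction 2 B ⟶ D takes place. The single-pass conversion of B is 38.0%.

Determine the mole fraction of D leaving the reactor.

0.0616

B reacted = 0.38 × 800 = 304 lbmol/h; ν_B = −2, so ξ = 304/2 = 152 lbmol/h.
Outlet amounts (n = n₀ + ν ξ):
  B: 800 − 2(152) = 496
  D: 0 + 1(152) = 152
  A: 1820 (inert)
Total out = 2468 lbmol/h; y_D = 152 / 2468 = 0.06159.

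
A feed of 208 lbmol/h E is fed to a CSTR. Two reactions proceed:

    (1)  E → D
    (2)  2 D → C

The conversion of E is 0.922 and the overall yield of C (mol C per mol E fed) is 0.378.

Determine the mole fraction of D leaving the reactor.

Conversion of E: E consumed = 1ξ₁ = 0.922 × 208 → ξ₁ = 191.8 lbmol/h.
Yield of C: 1ξ₂ / 208 = 0.378 → ξ₂ = 78.62 lbmol/h.
Outlet amounts (n = n₀ + Σ ν·ξ):
  E: 208 − 1(191.8) = 16.22
  D: 0 + 1(191.8) − 2(78.62) = 34.53
  C: 0 + 1(78.62) = 78.62
Total out = 129.4 lbmol/h; y_D = 34.53 / 129.4 = 0.2669.

0.267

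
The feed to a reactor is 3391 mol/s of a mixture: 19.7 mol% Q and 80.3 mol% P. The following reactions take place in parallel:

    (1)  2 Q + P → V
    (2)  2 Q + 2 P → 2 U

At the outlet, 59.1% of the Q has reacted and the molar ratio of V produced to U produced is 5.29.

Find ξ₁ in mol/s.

ξ₁ = 180 mol/s

Conversion of Q: Q consumed = 0.591 × 668 = 394.8 mol/s = 2ξ₁ + 2ξ₂.
Selectivity: 1ξ₁ / (2ξ₂) = 5.29 → ξ₁ = 10.58 ξ₂.
Substitute: (2·10.58 + 2) ξ₂ = 394.8 → ξ₂ = 17.05 mol/s, ξ₁ = 180.4 mol/s.
Outlet amounts (n = n₀ + Σ ν·ξ):
  Q: 668 − 2(180.4) − 2(17.05) = 273.2
  P: 2723 − 1(180.4) − 2(17.05) = 2509
  V: 0 + 1(180.4) = 180.4
  U: 0 + 2(17.05) = 34.09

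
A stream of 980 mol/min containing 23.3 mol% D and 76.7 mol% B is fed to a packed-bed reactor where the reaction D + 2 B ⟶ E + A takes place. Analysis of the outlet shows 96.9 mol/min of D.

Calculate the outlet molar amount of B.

489 mol/min

For D: n = n₀ − 1ξ → 96.9 = 228.3 − 1ξ, giving ξ = 131.4 mol/min.
Outlet amounts (n = n₀ + ν ξ):
  D: 228.3 − 1(131.4) = 96.9
  B: 751.7 − 2(131.4) = 488.8
  E: 0 + 1(131.4) = 131.4
  A: 0 + 1(131.4) = 131.4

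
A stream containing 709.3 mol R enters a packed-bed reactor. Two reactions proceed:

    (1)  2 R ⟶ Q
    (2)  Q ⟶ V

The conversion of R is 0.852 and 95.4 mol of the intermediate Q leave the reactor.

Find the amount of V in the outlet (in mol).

Conversion of R: R consumed = 2ξ₁ = 0.852 × 709.3 → ξ₁ = 302.2 mol.
Q balance: n_Q = 0 + 1ξ₁ − 1ξ₂ = 95.4 → ξ₂ = (1·302.2 − 95.4)/1 = 206.8 mol.
Outlet amounts (n = n₀ + Σ ν·ξ):
  R: 709.3 − 2(302.2) = 105
  Q: 0 + 1(302.2) − 1(206.8) = 95.4
  V: 0 + 1(206.8) = 206.8

207 mol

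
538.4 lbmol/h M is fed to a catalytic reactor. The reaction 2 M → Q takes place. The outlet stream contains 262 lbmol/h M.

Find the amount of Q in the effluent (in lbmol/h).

138 lbmol/h

For M: n = n₀ − 2ξ → 262 = 538.4 − 2ξ, giving ξ = 138.2 lbmol/h.
Outlet amounts (n = n₀ + ν ξ):
  M: 538.4 − 2(138.2) = 262
  Q: 0 + 1(138.2) = 138.2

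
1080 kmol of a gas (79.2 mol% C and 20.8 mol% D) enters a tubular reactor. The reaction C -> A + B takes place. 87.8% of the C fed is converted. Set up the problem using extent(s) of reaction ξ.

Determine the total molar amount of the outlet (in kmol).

C reacted = 0.878 × 855.4 = 751 kmol; ν_C = −1, so ξ = 751/1 = 751 kmol.
Outlet amounts (n = n₀ + ν ξ):
  C: 855.4 − 1(751) = 104.4
  A: 0 + 1(751) = 751
  B: 0 + 1(751) = 751
  D: 224.6 (inert)
Total out = 104.4 + 751 + 751 + 224.6 = 1831 kmol.

1830 kmol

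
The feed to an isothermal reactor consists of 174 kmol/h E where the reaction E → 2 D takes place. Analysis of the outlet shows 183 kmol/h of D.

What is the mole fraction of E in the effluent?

0.311

For D: n = n₀ + 2ξ → 183 = 0 + 2ξ, giving ξ = 91.5 kmol/h.
Outlet amounts (n = n₀ + ν ξ):
  E: 174 − 1(91.5) = 82.5
  D: 0 + 2(91.5) = 183
Total out = 265.5 kmol/h; y_E = 82.5 / 265.5 = 0.3107.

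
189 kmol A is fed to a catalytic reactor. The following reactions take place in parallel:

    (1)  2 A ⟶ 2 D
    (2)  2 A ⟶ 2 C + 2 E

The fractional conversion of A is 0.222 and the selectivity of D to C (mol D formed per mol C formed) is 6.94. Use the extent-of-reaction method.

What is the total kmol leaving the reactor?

Conversion of A: A consumed = 0.222 × 189 = 41.96 kmol = 2ξ₁ + 2ξ₂.
Selectivity: 2ξ₁ / (2ξ₂) = 6.94 → ξ₁ = 6.94 ξ₂.
Substitute: (2·6.94 + 2) ξ₂ = 41.96 → ξ₂ = 2.642 kmol, ξ₁ = 18.34 kmol.
Outlet amounts (n = n₀ + Σ ν·ξ):
  A: 189 − 2(18.34) − 2(2.642) = 147
  D: 0 + 2(18.34) = 36.67
  C: 0 + 2(2.642) = 5.284
  E: 0 + 2(2.642) = 5.284
Total out = 147 + 36.67 + 5.284 + 5.284 = 194.3 kmol.

194 kmol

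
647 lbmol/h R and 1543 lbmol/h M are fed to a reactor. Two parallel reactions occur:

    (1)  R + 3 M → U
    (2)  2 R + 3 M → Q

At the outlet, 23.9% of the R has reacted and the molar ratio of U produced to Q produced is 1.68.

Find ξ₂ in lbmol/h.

ξ₂ = 42 lbmol/h

Conversion of R: R consumed = 0.239 × 647 = 154.6 lbmol/h = 1ξ₁ + 2ξ₂.
Selectivity: 1ξ₁ / (1ξ₂) = 1.68 → ξ₁ = 1.68 ξ₂.
Substitute: (1·1.68 + 2) ξ₂ = 154.6 → ξ₂ = 42.02 lbmol/h, ξ₁ = 70.59 lbmol/h.
Outlet amounts (n = n₀ + Σ ν·ξ):
  R: 647 − 1(70.59) − 2(42.02) = 492.4
  M: 1543 − 3(70.59) − 3(42.02) = 1205
  U: 0 + 1(70.59) = 70.59
  Q: 0 + 1(42.02) = 42.02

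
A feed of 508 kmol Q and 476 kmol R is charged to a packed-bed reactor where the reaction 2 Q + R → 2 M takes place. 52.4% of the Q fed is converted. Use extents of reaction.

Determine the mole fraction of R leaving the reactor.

Q reacted = 0.524 × 508 = 266.2 kmol; ν_Q = −2, so ξ = 266.2/2 = 133.1 kmol.
Outlet amounts (n = n₀ + ν ξ):
  Q: 508 − 2(133.1) = 241.8
  R: 476 − 1(133.1) = 342.9
  M: 0 + 2(133.1) = 266.2
Total out = 850.9 kmol; y_R = 342.9 / 850.9 = 0.403.

0.403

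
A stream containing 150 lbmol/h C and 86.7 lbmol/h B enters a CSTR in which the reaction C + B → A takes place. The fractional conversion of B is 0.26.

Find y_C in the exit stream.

0.595

B reacted = 0.26 × 86.7 = 22.54 lbmol/h; ν_B = −1, so ξ = 22.54/1 = 22.54 lbmol/h.
Outlet amounts (n = n₀ + ν ξ):
  C: 150 − 1(22.54) = 127.5
  B: 86.7 − 1(22.54) = 64.16
  A: 0 + 1(22.54) = 22.54
Total out = 214.2 lbmol/h; y_C = 127.5 / 214.2 = 0.5952.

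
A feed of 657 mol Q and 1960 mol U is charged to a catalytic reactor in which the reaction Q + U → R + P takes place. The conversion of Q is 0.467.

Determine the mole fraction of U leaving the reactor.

0.632

Q reacted = 0.467 × 657 = 306.8 mol; ν_Q = −1, so ξ = 306.8/1 = 306.8 mol.
Outlet amounts (n = n₀ + ν ξ):
  Q: 657 − 1(306.8) = 350.2
  U: 1960 − 1(306.8) = 1653
  R: 0 + 1(306.8) = 306.8
  P: 0 + 1(306.8) = 306.8
Total out = 2617 mol; y_U = 1653 / 2617 = 0.6317.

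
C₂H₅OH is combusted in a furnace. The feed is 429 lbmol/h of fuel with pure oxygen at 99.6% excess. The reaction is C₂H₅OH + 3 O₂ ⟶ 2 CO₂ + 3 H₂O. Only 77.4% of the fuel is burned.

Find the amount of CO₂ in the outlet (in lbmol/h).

664 lbmol/h

Stoichiometric O₂ = 3 × 429 = 1287 lbmol/h; O₂ fed = 1287 × 1.996 = 2569 lbmol/h.
Fuel reacted = 0.774 × 429 → ξ = 332 lbmol/h.
Outlet (n = n₀ + ν ξ):
  C₂H₅OH: 429 − 1(332) = 96.95
  O₂: 2569 − 3(332) = 1573
  CO₂: 0 + 2(332) = 664.1
  H₂O: 0 + 3(332) = 996.1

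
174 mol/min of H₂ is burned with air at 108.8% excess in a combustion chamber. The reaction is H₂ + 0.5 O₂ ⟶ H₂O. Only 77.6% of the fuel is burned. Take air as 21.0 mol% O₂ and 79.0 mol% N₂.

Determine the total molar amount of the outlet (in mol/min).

Stoichiometric O₂ = 0.5 × 174 = 87 mol/min; O₂ fed = 87 × 2.088 = 181.7 mol/min.
N₂ fed = 181.7 × 79/21 = 683.4 mol/min.
Fuel reacted = 0.776 × 174 → ξ = 135 mol/min.
Outlet (n = n₀ + ν ξ):
  H₂: 174 − 1(135) = 38.98
  O₂: 181.7 − 0.5(135) = 114.1
  N₂: 683.4 (inert)
  H₂O: 0 + 1(135) = 135
Total out = 38.98 + 114.1 + 683.4 + 135 = 971.5 mol/min.

972 mol/min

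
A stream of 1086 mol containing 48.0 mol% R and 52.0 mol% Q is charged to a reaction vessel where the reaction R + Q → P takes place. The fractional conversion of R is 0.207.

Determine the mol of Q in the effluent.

R reacted = 0.207 × 521.3 = 107.9 mol; ν_R = −1, so ξ = 107.9/1 = 107.9 mol.
Outlet amounts (n = n₀ + ν ξ):
  R: 521.3 − 1(107.9) = 413.4
  Q: 564.7 − 1(107.9) = 456.8
  P: 0 + 1(107.9) = 107.9

457 mol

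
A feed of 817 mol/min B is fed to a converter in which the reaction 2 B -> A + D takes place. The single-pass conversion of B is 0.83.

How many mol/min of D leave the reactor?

339 mol/min

B reacted = 0.83 × 817 = 678.1 mol/min; ν_B = −2, so ξ = 678.1/2 = 339.1 mol/min.
Outlet amounts (n = n₀ + ν ξ):
  B: 817 − 2(339.1) = 138.9
  A: 0 + 1(339.1) = 339.1
  D: 0 + 1(339.1) = 339.1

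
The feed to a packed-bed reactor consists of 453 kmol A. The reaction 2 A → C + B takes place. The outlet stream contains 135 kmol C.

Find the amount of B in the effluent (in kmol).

135 kmol

For C: n = n₀ + 1ξ → 135 = 0 + 1ξ, giving ξ = 135 kmol.
Outlet amounts (n = n₀ + ν ξ):
  A: 453 − 2(135) = 183
  C: 0 + 1(135) = 135
  B: 0 + 1(135) = 135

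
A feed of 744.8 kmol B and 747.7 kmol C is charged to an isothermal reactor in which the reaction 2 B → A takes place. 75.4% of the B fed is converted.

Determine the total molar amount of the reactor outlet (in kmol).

B reacted = 0.754 × 744.8 = 561.6 kmol; ν_B = −2, so ξ = 561.6/2 = 280.8 kmol.
Outlet amounts (n = n₀ + ν ξ):
  B: 744.8 − 2(280.8) = 183.2
  A: 0 + 1(280.8) = 280.8
  C: 747.7 (inert)
Total out = 183.2 + 280.8 + 747.7 = 1212 kmol.

1210 kmol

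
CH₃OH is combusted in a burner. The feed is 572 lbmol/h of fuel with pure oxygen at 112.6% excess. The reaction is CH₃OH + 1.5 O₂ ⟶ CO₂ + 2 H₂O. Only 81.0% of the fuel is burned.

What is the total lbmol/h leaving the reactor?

2630 lbmol/h

Stoichiometric O₂ = 1.5 × 572 = 858 lbmol/h; O₂ fed = 858 × 2.126 = 1824 lbmol/h.
Fuel reacted = 0.81 × 572 → ξ = 463.3 lbmol/h.
Outlet (n = n₀ + ν ξ):
  CH₃OH: 572 − 1(463.3) = 108.7
  O₂: 1824 − 1.5(463.3) = 1129
  CO₂: 0 + 1(463.3) = 463.3
  H₂O: 0 + 2(463.3) = 926.6
Total out = 108.7 + 1129 + 463.3 + 926.6 = 2628 lbmol/h.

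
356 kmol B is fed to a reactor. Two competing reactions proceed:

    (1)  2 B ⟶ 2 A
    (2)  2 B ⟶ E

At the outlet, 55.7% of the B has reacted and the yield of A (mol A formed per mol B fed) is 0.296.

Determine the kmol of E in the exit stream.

46.5 kmol

Yield of A: 2ξ₁ / 356 = 0.296 → ξ₁ = 52.69 kmol.
Conversion of B: 2ξ₁ + 2ξ₂ = 0.557 × 356 = 198.3 → ξ₂ = 46.46 kmol.
Outlet amounts (n = n₀ + Σ ν·ξ):
  B: 356 − 2(52.69) − 2(46.46) = 157.7
  A: 0 + 2(52.69) = 105.4
  E: 0 + 1(46.46) = 46.46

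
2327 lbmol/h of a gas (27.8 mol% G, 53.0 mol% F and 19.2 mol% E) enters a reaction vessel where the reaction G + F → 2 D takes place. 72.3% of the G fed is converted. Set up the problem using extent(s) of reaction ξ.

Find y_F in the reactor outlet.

0.329

G reacted = 0.723 × 646.9 = 467.7 lbmol/h; ν_G = −1, so ξ = 467.7/1 = 467.7 lbmol/h.
Outlet amounts (n = n₀ + ν ξ):
  G: 646.9 − 1(467.7) = 179.2
  F: 1233 − 1(467.7) = 765.6
  D: 0 + 2(467.7) = 935.4
  E: 446.8 (inert)
Total out = 2327 lbmol/h; y_F = 765.6 / 2327 = 0.329.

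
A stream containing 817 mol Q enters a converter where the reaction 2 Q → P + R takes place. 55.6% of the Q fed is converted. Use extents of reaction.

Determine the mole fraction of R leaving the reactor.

0.278

Q reacted = 0.556 × 817 = 454.3 mol; ν_Q = −2, so ξ = 454.3/2 = 227.1 mol.
Outlet amounts (n = n₀ + ν ξ):
  Q: 817 − 2(227.1) = 362.7
  P: 0 + 1(227.1) = 227.1
  R: 0 + 1(227.1) = 227.1
Total out = 817 mol; y_R = 227.1 / 817 = 0.278.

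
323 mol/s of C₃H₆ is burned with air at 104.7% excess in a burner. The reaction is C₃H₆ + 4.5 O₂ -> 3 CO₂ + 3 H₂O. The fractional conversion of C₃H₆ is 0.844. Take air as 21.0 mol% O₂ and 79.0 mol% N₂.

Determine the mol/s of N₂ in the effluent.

Stoichiometric O₂ = 4.5 × 323 = 1454 mol/s; O₂ fed = 1454 × 2.047 = 2975 mol/s.
N₂ fed = 2975 × 79/21 = 11190 mol/s.
Fuel reacted = 0.844 × 323 → ξ = 272.6 mol/s.
Outlet (n = n₀ + ν ξ):
  C₃H₆: 323 − 1(272.6) = 50.39
  O₂: 2975 − 4.5(272.6) = 1749
  N₂: 11190 (inert)
  CO₂: 0 + 3(272.6) = 817.8
  H₂O: 0 + 3(272.6) = 817.8

11200 mol/s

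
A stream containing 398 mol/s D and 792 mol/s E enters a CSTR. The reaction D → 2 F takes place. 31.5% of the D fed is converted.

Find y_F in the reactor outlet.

0.191

D reacted = 0.315 × 398 = 125.4 mol/s; ν_D = −1, so ξ = 125.4/1 = 125.4 mol/s.
Outlet amounts (n = n₀ + ν ξ):
  D: 398 − 1(125.4) = 272.6
  F: 0 + 2(125.4) = 250.7
  E: 792 (inert)
Total out = 1315 mol/s; y_F = 250.7 / 1315 = 0.1906.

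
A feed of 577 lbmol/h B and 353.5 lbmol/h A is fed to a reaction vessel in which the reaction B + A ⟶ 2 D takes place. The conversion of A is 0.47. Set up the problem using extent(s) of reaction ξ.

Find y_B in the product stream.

0.442

A reacted = 0.47 × 353.5 = 166.1 lbmol/h; ν_A = −1, so ξ = 166.1/1 = 166.1 lbmol/h.
Outlet amounts (n = n₀ + ν ξ):
  B: 577 − 1(166.1) = 410.9
  A: 353.5 − 1(166.1) = 187.4
  D: 0 + 2(166.1) = 332.3
Total out = 930.5 lbmol/h; y_B = 410.9 / 930.5 = 0.4415.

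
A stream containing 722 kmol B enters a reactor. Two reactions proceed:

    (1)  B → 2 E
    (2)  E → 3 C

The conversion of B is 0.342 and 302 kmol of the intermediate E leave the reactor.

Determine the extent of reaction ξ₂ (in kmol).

ξ₂ = 192 kmol

Conversion of B: B consumed = 1ξ₁ = 0.342 × 722 → ξ₁ = 246.9 kmol.
E balance: n_E = 0 + 2ξ₁ − 1ξ₂ = 302 → ξ₂ = (2·246.9 − 302)/1 = 191.8 kmol.
Outlet amounts (n = n₀ + Σ ν·ξ):
  B: 722 − 1(246.9) = 475.1
  E: 0 + 2(246.9) − 1(191.8) = 302
  C: 0 + 3(191.8) = 575.5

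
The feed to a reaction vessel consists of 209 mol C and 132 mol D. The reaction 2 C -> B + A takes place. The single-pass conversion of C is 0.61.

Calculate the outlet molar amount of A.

C reacted = 0.61 × 209 = 127.5 mol; ν_C = −2, so ξ = 127.5/2 = 63.74 mol.
Outlet amounts (n = n₀ + ν ξ):
  C: 209 − 2(63.74) = 81.51
  B: 0 + 1(63.74) = 63.74
  A: 0 + 1(63.74) = 63.74
  D: 132 (inert)

63.7 mol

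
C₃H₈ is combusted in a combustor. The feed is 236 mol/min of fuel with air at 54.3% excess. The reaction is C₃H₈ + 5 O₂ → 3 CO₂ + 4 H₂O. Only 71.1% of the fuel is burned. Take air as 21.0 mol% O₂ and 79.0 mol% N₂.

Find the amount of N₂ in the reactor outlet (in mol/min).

Stoichiometric O₂ = 5 × 236 = 1180 mol/min; O₂ fed = 1180 × 1.543 = 1821 mol/min.
N₂ fed = 1821 × 79/21 = 6849 mol/min.
Fuel reacted = 0.711 × 236 → ξ = 167.8 mol/min.
Outlet (n = n₀ + ν ξ):
  C₃H₈: 236 − 1(167.8) = 68.2
  O₂: 1821 − 5(167.8) = 981.8
  N₂: 6849 (inert)
  CO₂: 0 + 3(167.8) = 503.4
  H₂O: 0 + 4(167.8) = 671.2

6850 mol/min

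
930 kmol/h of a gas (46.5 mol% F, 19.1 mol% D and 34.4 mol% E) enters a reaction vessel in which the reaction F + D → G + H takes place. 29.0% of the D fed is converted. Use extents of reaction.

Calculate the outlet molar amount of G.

51.5 kmol/h

D reacted = 0.29 × 177.6 = 51.51 kmol/h; ν_D = −1, so ξ = 51.51/1 = 51.51 kmol/h.
Outlet amounts (n = n₀ + ν ξ):
  F: 432.4 − 1(51.51) = 380.9
  D: 177.6 − 1(51.51) = 126.1
  G: 0 + 1(51.51) = 51.51
  H: 0 + 1(51.51) = 51.51
  E: 319.9 (inert)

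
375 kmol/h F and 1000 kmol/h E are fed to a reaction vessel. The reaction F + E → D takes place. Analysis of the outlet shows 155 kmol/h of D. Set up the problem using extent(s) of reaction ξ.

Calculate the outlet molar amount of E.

For D: n = n₀ + 1ξ → 155 = 0 + 1ξ, giving ξ = 155 kmol/h.
Outlet amounts (n = n₀ + ν ξ):
  F: 375 − 1(155) = 220
  E: 1000 − 1(155) = 845
  D: 0 + 1(155) = 155

845 kmol/h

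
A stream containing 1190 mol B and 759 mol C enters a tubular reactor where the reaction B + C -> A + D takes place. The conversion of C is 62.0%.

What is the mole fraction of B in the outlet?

0.369

C reacted = 0.62 × 759 = 470.6 mol; ν_C = −1, so ξ = 470.6/1 = 470.6 mol.
Outlet amounts (n = n₀ + ν ξ):
  B: 1190 − 1(470.6) = 719.4
  C: 759 − 1(470.6) = 288.4
  A: 0 + 1(470.6) = 470.6
  D: 0 + 1(470.6) = 470.6
Total out = 1949 mol; y_B = 719.4 / 1949 = 0.3691.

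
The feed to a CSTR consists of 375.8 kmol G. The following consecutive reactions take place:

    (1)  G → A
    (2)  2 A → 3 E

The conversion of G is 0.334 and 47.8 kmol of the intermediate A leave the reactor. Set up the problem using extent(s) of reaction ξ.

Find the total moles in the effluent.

415 kmol

Conversion of G: G consumed = 1ξ₁ = 0.334 × 375.8 → ξ₁ = 125.5 kmol.
A balance: n_A = 0 + 1ξ₁ − 2ξ₂ = 47.8 → ξ₂ = (1·125.5 − 47.8)/2 = 38.86 kmol.
Outlet amounts (n = n₀ + Σ ν·ξ):
  G: 375.8 − 1(125.5) = 250.3
  A: 0 + 1(125.5) − 2(38.86) = 47.8
  E: 0 + 3(38.86) = 116.6
Total out = 250.3 + 47.8 + 116.6 = 414.7 kmol.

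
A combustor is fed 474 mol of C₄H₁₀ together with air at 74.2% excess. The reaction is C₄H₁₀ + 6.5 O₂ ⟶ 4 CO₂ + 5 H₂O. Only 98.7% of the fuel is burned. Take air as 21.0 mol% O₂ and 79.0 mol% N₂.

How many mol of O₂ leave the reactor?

Stoichiometric O₂ = 6.5 × 474 = 3081 mol; O₂ fed = 3081 × 1.742 = 5367 mol.
N₂ fed = 5367 × 79/21 = 20190 mol.
Fuel reacted = 0.987 × 474 → ξ = 467.8 mol.
Outlet (n = n₀ + ν ξ):
  C₄H₁₀: 474 − 1(467.8) = 6.162
  O₂: 5367 − 6.5(467.8) = 2326
  N₂: 20190 (inert)
  CO₂: 0 + 4(467.8) = 1871
  H₂O: 0 + 5(467.8) = 2339

2330 mol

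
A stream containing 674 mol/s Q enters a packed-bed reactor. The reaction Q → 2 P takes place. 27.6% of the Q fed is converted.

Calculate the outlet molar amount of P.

Q reacted = 0.276 × 674 = 186 mol/s; ν_Q = −1, so ξ = 186/1 = 186 mol/s.
Outlet amounts (n = n₀ + ν ξ):
  Q: 674 − 1(186) = 488
  P: 0 + 2(186) = 372

372 mol/s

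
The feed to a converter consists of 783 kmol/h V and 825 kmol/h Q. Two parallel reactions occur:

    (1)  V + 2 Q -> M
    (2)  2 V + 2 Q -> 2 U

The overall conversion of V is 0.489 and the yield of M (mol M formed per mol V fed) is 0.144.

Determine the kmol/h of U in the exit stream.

270 kmol/h

Yield of M: 1ξ₁ / 783 = 0.144 → ξ₁ = 112.8 kmol/h.
Conversion of V: 1ξ₁ + 2ξ₂ = 0.489 × 783 = 382.9 → ξ₂ = 135.1 kmol/h.
Outlet amounts (n = n₀ + Σ ν·ξ):
  V: 783 − 1(112.8) − 2(135.1) = 400.1
  Q: 825 − 2(112.8) − 2(135.1) = 329.4
  M: 0 + 1(112.8) = 112.8
  U: 0 + 2(135.1) = 270.1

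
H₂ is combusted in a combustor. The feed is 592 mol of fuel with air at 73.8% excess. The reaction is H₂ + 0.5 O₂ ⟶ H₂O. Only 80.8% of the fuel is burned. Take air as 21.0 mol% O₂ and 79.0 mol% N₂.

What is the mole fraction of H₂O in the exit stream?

Stoichiometric O₂ = 0.5 × 592 = 296 mol; O₂ fed = 296 × 1.738 = 514.4 mol.
N₂ fed = 514.4 × 79/21 = 1935 mol.
Fuel reacted = 0.808 × 592 → ξ = 478.3 mol.
Outlet (n = n₀ + ν ξ):
  H₂: 592 − 1(478.3) = 113.7
  O₂: 514.4 − 0.5(478.3) = 275.3
  N₂: 1935 (inert)
  H₂O: 0 + 1(478.3) = 478.3
Total out = 2803 mol; y_H₂O = 478.3 / 2803 = 0.1707.

0.171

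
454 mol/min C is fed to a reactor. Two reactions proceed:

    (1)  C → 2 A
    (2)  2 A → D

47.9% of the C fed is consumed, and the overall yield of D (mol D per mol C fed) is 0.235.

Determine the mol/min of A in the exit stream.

222 mol/min

Conversion of C: C consumed = 1ξ₁ = 0.479 × 454 → ξ₁ = 217.5 mol/min.
Yield of D: 1ξ₂ / 454 = 0.235 → ξ₂ = 106.7 mol/min.
Outlet amounts (n = n₀ + Σ ν·ξ):
  C: 454 − 1(217.5) = 236.5
  A: 0 + 2(217.5) − 2(106.7) = 221.6
  D: 0 + 1(106.7) = 106.7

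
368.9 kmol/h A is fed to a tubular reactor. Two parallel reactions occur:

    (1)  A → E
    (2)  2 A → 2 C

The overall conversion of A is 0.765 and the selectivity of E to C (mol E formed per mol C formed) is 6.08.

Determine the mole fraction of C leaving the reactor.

Conversion of A: A consumed = 0.765 × 368.9 = 282.2 kmol/h = 1ξ₁ + 2ξ₂.
Selectivity: 1ξ₁ / (2ξ₂) = 6.08 → ξ₁ = 12.16 ξ₂.
Substitute: (1·12.16 + 2) ξ₂ = 282.2 → ξ₂ = 19.93 kmol/h, ξ₁ = 242.3 kmol/h.
Outlet amounts (n = n₀ + Σ ν·ξ):
  A: 368.9 − 1(242.3) − 2(19.93) = 86.69
  E: 0 + 1(242.3) = 242.3
  C: 0 + 2(19.93) = 39.86
Total out = 368.9 kmol/h; y_C = 39.86 / 368.9 = 0.1081.

0.108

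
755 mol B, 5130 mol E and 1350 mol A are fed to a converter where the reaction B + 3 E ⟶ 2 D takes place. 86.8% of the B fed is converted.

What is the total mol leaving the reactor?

B reacted = 0.868 × 755 = 655.3 mol; ν_B = −1, so ξ = 655.3/1 = 655.3 mol.
Outlet amounts (n = n₀ + ν ξ):
  B: 755 − 1(655.3) = 99.66
  E: 5130 − 3(655.3) = 3164
  D: 0 + 2(655.3) = 1311
  A: 1350 (inert)
Total out = 99.66 + 3164 + 1311 + 1350 = 5924 mol.

5920 mol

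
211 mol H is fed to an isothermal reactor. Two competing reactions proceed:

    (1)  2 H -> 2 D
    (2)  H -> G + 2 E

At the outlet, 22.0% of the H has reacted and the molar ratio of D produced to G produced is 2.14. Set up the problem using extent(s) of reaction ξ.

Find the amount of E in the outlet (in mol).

29.6 mol

Conversion of H: H consumed = 0.22 × 211 = 46.42 mol = 2ξ₁ + 1ξ₂.
Selectivity: 2ξ₁ / (1ξ₂) = 2.14 → ξ₁ = 1.07 ξ₂.
Substitute: (2·1.07 + 1) ξ₂ = 46.42 → ξ₂ = 14.78 mol, ξ₁ = 15.82 mol.
Outlet amounts (n = n₀ + Σ ν·ξ):
  H: 211 − 2(15.82) − 1(14.78) = 164.6
  D: 0 + 2(15.82) = 31.64
  G: 0 + 1(14.78) = 14.78
  E: 0 + 2(14.78) = 29.57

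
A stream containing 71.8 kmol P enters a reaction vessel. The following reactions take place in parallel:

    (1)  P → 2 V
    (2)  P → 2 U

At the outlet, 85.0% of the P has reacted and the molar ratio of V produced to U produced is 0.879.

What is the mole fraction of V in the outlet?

0.43

Conversion of P: P consumed = 0.85 × 71.8 = 61.03 kmol = 1ξ₁ + 1ξ₂.
Selectivity: 2ξ₁ / (2ξ₂) = 0.879 → ξ₁ = 0.879 ξ₂.
Substitute: (1·0.879 + 1) ξ₂ = 61.03 → ξ₂ = 32.48 kmol, ξ₁ = 28.55 kmol.
Outlet amounts (n = n₀ + Σ ν·ξ):
  P: 71.8 − 1(28.55) − 1(32.48) = 10.77
  V: 0 + 2(28.55) = 57.1
  U: 0 + 2(32.48) = 64.96
Total out = 132.8 kmol; y_V = 57.1 / 132.8 = 0.4299.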